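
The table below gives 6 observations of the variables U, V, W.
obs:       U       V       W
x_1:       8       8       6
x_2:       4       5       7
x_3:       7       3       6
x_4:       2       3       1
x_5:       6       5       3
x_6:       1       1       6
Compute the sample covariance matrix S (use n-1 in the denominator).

Step 1 — column means:
  mean(U) = (8 + 4 + 7 + 2 + 6 + 1) / 6 = 28/6 = 4.6667
  mean(V) = (8 + 5 + 3 + 3 + 5 + 1) / 6 = 25/6 = 4.1667
  mean(W) = (6 + 7 + 6 + 1 + 3 + 6) / 6 = 29/6 = 4.8333

Step 2 — sample covariance S[i,j] = (1/(n-1)) · Σ_k (x_{k,i} - mean_i) · (x_{k,j} - mean_j), with n-1 = 5.
  S[U,U] = ((3.3333)·(3.3333) + (-0.6667)·(-0.6667) + (2.3333)·(2.3333) + (-2.6667)·(-2.6667) + (1.3333)·(1.3333) + (-3.6667)·(-3.6667)) / 5 = 39.3333/5 = 7.8667
  S[U,V] = ((3.3333)·(3.8333) + (-0.6667)·(0.8333) + (2.3333)·(-1.1667) + (-2.6667)·(-1.1667) + (1.3333)·(0.8333) + (-3.6667)·(-3.1667)) / 5 = 25.3333/5 = 5.0667
  S[U,W] = ((3.3333)·(1.1667) + (-0.6667)·(2.1667) + (2.3333)·(1.1667) + (-2.6667)·(-3.8333) + (1.3333)·(-1.8333) + (-3.6667)·(1.1667)) / 5 = 8.6667/5 = 1.7333
  S[V,V] = ((3.8333)·(3.8333) + (0.8333)·(0.8333) + (-1.1667)·(-1.1667) + (-1.1667)·(-1.1667) + (0.8333)·(0.8333) + (-3.1667)·(-3.1667)) / 5 = 28.8333/5 = 5.7667
  S[V,W] = ((3.8333)·(1.1667) + (0.8333)·(2.1667) + (-1.1667)·(1.1667) + (-1.1667)·(-3.8333) + (0.8333)·(-1.8333) + (-3.1667)·(1.1667)) / 5 = 4.1667/5 = 0.8333
  S[W,W] = ((1.1667)·(1.1667) + (2.1667)·(2.1667) + (1.1667)·(1.1667) + (-3.8333)·(-3.8333) + (-1.8333)·(-1.8333) + (1.1667)·(1.1667)) / 5 = 26.8333/5 = 5.3667

S is symmetric (S[j,i] = S[i,j]). Assembling:

S = [[7.8667, 5.0667, 1.7333],
 [5.0667, 5.7667, 0.8333],
 [1.7333, 0.8333, 5.3667]]


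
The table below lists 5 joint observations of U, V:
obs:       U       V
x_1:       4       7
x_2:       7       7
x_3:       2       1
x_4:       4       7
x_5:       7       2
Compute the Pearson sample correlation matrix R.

Step 1 — column means:
  mean(U) = (4 + 7 + 2 + 4 + 7) / 5 = 24/5 = 4.8
  mean(V) = (7 + 7 + 1 + 7 + 2) / 5 = 24/5 = 4.8

Step 2 — sample variances and covariances s[i,j] = (1/(n-1)) · Σ_k (x_{k,i} - mean_i) · (x_{k,j} - mean_j), with n-1 = 4:
  s[U,U] = ((-0.8)·(-0.8) + (2.2)·(2.2) + (-2.8)·(-2.8) + (-0.8)·(-0.8) + (2.2)·(2.2)) / 4 = 18.8/4 = 4.7
  s[U,V] = ((-0.8)·(2.2) + (2.2)·(2.2) + (-2.8)·(-3.8) + (-0.8)·(2.2) + (2.2)·(-2.8)) / 4 = 5.8/4 = 1.45
  s[V,V] = ((2.2)·(2.2) + (2.2)·(2.2) + (-3.8)·(-3.8) + (2.2)·(2.2) + (-2.8)·(-2.8)) / 4 = 36.8/4 = 9.2
  Sample standard deviations s_i = √(s[i,i]):
  s(U) = √(4.7) = 2.1679
  s(V) = √(9.2) = 3.0332

Step 3 — r_{ij} = s_{ij} / (s_i · s_j):
  r[U,U] = 1 (diagonal).
  r[U,V] = 1.45 / (2.1679 · 3.0332) = 1.45 / 6.5757 = 0.2205
  r[V,V] = 1 (diagonal).

R is symmetric with unit diagonal. Assembling:

R = [[1, 0.2205],
 [0.2205, 1]]


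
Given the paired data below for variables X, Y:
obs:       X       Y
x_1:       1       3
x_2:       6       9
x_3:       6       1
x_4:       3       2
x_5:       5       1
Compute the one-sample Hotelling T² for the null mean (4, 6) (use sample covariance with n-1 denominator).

Step 1 — sample mean vector:
  mean(X) = (1 + 6 + 6 + 3 + 5) / 5 = 21/5 = 4.2
  mean(Y) = (3 + 9 + 1 + 2 + 1) / 5 = 16/5 = 3.2
  x̄ = (4.2, 3.2),  deviation x̄ - mu_0 = (4.2, 3.2) - (4, 6) = (0.2, -2.8).

Step 2 — sample covariance matrix, S[i,j] = (1/(n-1)) · Σ_k (x_{k,i} - mean_i) · (x_{k,j} - mean_j), divisor n-1 = 4:
  S[X,X] = ((-3.2)·(-3.2) + (1.8)·(1.8) + (1.8)·(1.8) + (-1.2)·(-1.2) + (0.8)·(0.8)) / 4 = 18.8/4 = 4.7
  S[X,Y] = ((-3.2)·(-0.2) + (1.8)·(5.8) + (1.8)·(-2.2) + (-1.2)·(-1.2) + (0.8)·(-2.2)) / 4 = 6.8/4 = 1.7
  S[Y,Y] = ((-0.2)·(-0.2) + (5.8)·(5.8) + (-2.2)·(-2.2) + (-1.2)·(-1.2) + (-2.2)·(-2.2)) / 4 = 44.8/4 = 11.2
  S = [[4.7, 1.7],
 [1.7, 11.2]].

Step 3 — invert S. det(S) = 4.7·11.2 - (1.7)² = 49.75.
  S^{-1} = (1/det) · [[d, -b], [-b, a]] = [[0.2251, -0.0342],
 [-0.0342, 0.0945]].

Step 4 — quadratic form (x̄ - mu_0)^T · S^{-1} · (x̄ - mu_0):
  S^{-1} · (x̄ - mu_0) = (0.1407, -0.2714),
  (x̄ - mu_0)^T · [...] = (0.2)·(0.1407) + (-2.8)·(-0.2714) = 0.7879.

Step 5 — scale by n: T² = 5 · 0.7879 = 3.9397.

T² ≈ 3.9397


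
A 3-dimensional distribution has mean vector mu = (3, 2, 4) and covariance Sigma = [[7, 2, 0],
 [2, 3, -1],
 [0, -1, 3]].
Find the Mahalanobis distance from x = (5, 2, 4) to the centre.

Step 1 — centre the observation: (x - mu) = (2, 0, 0).

Step 2 — invert Sigma (cofactor / det for 3×3, or solve directly):
  Sigma^{-1} = [[0.1818, -0.1364, -0.0455],
 [-0.1364, 0.4773, 0.1591],
 [-0.0455, 0.1591, 0.3864]].

Step 3 — form the quadratic (x - mu)^T · Sigma^{-1} · (x - mu):
  Sigma^{-1} · (x - mu) = (0.3636, -0.2727, -0.0909).
  (x - mu)^T · [Sigma^{-1} · (x - mu)] = (2)·(0.3636) + (0)·(-0.2727) + (0)·(-0.0909) = 0.7273.

Step 4 — take square root: d = √(0.7273) ≈ 0.8528.

d(x, mu) = √(0.7273) ≈ 0.8528


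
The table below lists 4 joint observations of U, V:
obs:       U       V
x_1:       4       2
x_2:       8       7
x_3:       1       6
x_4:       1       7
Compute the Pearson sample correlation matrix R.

Step 1 — column means:
  mean(U) = (4 + 8 + 1 + 1) / 4 = 14/4 = 3.5
  mean(V) = (2 + 7 + 6 + 7) / 4 = 22/4 = 5.5

Step 2 — sample variances and covariances s[i,j] = (1/(n-1)) · Σ_k (x_{k,i} - mean_i) · (x_{k,j} - mean_j), with n-1 = 3:
  s[U,U] = ((0.5)·(0.5) + (4.5)·(4.5) + (-2.5)·(-2.5) + (-2.5)·(-2.5)) / 3 = 33/3 = 11
  s[U,V] = ((0.5)·(-3.5) + (4.5)·(1.5) + (-2.5)·(0.5) + (-2.5)·(1.5)) / 3 = 0/3 = 0
  s[V,V] = ((-3.5)·(-3.5) + (1.5)·(1.5) + (0.5)·(0.5) + (1.5)·(1.5)) / 3 = 17/3 = 5.6667
  Sample standard deviations s_i = √(s[i,i]):
  s(U) = √(11) = 3.3166
  s(V) = √(5.6667) = 2.3805

Step 3 — r_{ij} = s_{ij} / (s_i · s_j):
  r[U,U] = 1 (diagonal).
  r[U,V] = 0 / (3.3166 · 2.3805) = 0 / 7.8951 = 0
  r[V,V] = 1 (diagonal).

R is symmetric with unit diagonal. Assembling:

R = [[1, 0],
 [0, 1]]


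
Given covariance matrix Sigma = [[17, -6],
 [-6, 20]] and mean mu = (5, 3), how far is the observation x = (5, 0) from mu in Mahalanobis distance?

Step 1 — centre the observation: (x - mu) = (0, -3).

Step 2 — invert Sigma. det(Sigma) = 17·20 - (-6)² = 304.
  Sigma^{-1} = (1/det) · [[d, -b], [-b, a]] = [[0.0658, 0.0197],
 [0.0197, 0.0559]].

Step 3 — form the quadratic (x - mu)^T · Sigma^{-1} · (x - mu):
  Sigma^{-1} · (x - mu) = (-0.0592, -0.1678).
  (x - mu)^T · [Sigma^{-1} · (x - mu)] = (0)·(-0.0592) + (-3)·(-0.1678) = 0.5033.

Step 4 — take square root: d = √(0.5033) ≈ 0.7094.

d(x, mu) = √(0.5033) ≈ 0.7094


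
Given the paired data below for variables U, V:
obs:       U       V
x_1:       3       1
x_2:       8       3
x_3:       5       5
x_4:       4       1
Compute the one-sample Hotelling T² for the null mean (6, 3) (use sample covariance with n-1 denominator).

Step 1 — sample mean vector:
  mean(U) = (3 + 8 + 5 + 4) / 4 = 20/4 = 5
  mean(V) = (1 + 3 + 5 + 1) / 4 = 10/4 = 2.5
  x̄ = (5, 2.5),  deviation x̄ - mu_0 = (5, 2.5) - (6, 3) = (-1, -0.5).

Step 2 — sample covariance matrix, S[i,j] = (1/(n-1)) · Σ_k (x_{k,i} - mean_i) · (x_{k,j} - mean_j), divisor n-1 = 3:
  S[U,U] = ((-2)·(-2) + (3)·(3) + (0)·(0) + (-1)·(-1)) / 3 = 14/3 = 4.6667
  S[U,V] = ((-2)·(-1.5) + (3)·(0.5) + (0)·(2.5) + (-1)·(-1.5)) / 3 = 6/3 = 2
  S[V,V] = ((-1.5)·(-1.5) + (0.5)·(0.5) + (2.5)·(2.5) + (-1.5)·(-1.5)) / 3 = 11/3 = 3.6667
  S = [[4.6667, 2],
 [2, 3.6667]].

Step 3 — invert S. det(S) = 4.6667·3.6667 - (2)² = 13.1111.
  S^{-1} = (1/det) · [[d, -b], [-b, a]] = [[0.2797, -0.1525],
 [-0.1525, 0.3559]].

Step 4 — quadratic form (x̄ - mu_0)^T · S^{-1} · (x̄ - mu_0):
  S^{-1} · (x̄ - mu_0) = (-0.2034, -0.0254),
  (x̄ - mu_0)^T · [...] = (-1)·(-0.2034) + (-0.5)·(-0.0254) = 0.2161.

Step 5 — scale by n: T² = 4 · 0.2161 = 0.8644.

T² ≈ 0.8644


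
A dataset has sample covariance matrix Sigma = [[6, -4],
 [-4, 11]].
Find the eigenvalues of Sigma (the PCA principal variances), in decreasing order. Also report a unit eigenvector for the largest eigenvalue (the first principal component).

Step 1 — characteristic polynomial of 2×2 Sigma:
  det(Sigma - λI) = λ² - trace · λ + det = 0.
  trace = 6 + 11 = 17, det = 6·11 - (-4)² = 50.
Step 2 — discriminant:
  Δ = trace² - 4·det = 289 - 200 = 89.
Step 3 — eigenvalues:
  λ = (trace ± √Δ)/2 = (17 ± 9.434)/2,
  λ_1 = 13.217,  λ_2 = 3.783.

Step 4 — unit eigenvector for λ_1: solve (Sigma - λ_1 I)v = 0. First row:
  (6 - 13.217)·v_x + (-4)·v_y = 0, i.e. (-7.217)·v_x + (-4)·v_y = 0,
  so v ∝ (b, λ_1 - a) = (-4, 7.217); multiply by -1 so the first entry is positive: u = (4, -7.217).
  ||u|| = √((4)² + (-7.217)²) = √(68.085) ≈ 8.2514,
  v_1 = u/||u|| ≈ (0.4848, -0.8746) (||v_1|| = 1).

λ_1 = 13.217,  λ_2 = 3.783;  v_1 ≈ (0.4848, -0.8746)


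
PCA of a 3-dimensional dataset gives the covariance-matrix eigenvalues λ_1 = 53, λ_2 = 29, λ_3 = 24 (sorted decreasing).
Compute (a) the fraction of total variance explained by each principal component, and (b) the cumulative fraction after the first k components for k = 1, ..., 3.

Step 1 — total variance = trace(Sigma) = Σ λ_i = 53 + 29 + 24 = 106.

Step 2 — fraction explained by component i = λ_i / Σ λ:
  PC1: 53/106 = 0.5
  PC2: 29/106 = 0.2736
  PC3: 24/106 = 0.2264

Step 3 — cumulative fraction after k components = (λ_1 + ... + λ_k) / Σ λ:
  k = 1: 53/106 = 0.5
  k = 2: (53 + 29)/106 = 82/106 = 0.7736
  k = 3: (53 + 29 + 24)/106 = 106/106 = 1

Summary (fraction, with percent):

explained: PC1 0.5 (50%), PC2 0.2736 (27.36%), PC3 0.2264 (22.64%);  cumulative: 0.5, 0.7736, 1


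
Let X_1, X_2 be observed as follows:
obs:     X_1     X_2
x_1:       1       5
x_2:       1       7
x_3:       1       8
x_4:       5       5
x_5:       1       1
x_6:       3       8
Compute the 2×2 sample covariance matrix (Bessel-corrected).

Step 1 — column means:
  mean(X_1) = (1 + 1 + 1 + 5 + 1 + 3) / 6 = 12/6 = 2
  mean(X_2) = (5 + 7 + 8 + 5 + 1 + 8) / 6 = 34/6 = 5.6667

Step 2 — sample covariance S[i,j] = (1/(n-1)) · Σ_k (x_{k,i} - mean_i) · (x_{k,j} - mean_j), with n-1 = 5.
  S[X_1,X_1] = ((-1)·(-1) + (-1)·(-1) + (-1)·(-1) + (3)·(3) + (-1)·(-1) + (1)·(1)) / 5 = 14/5 = 2.8
  S[X_1,X_2] = ((-1)·(-0.6667) + (-1)·(1.3333) + (-1)·(2.3333) + (3)·(-0.6667) + (-1)·(-4.6667) + (1)·(2.3333)) / 5 = 2/5 = 0.4
  S[X_2,X_2] = ((-0.6667)·(-0.6667) + (1.3333)·(1.3333) + (2.3333)·(2.3333) + (-0.6667)·(-0.6667) + (-4.6667)·(-4.6667) + (2.3333)·(2.3333)) / 5 = 35.3333/5 = 7.0667

S is symmetric (S[j,i] = S[i,j]). Assembling:

S = [[2.8, 0.4],
 [0.4, 7.0667]]


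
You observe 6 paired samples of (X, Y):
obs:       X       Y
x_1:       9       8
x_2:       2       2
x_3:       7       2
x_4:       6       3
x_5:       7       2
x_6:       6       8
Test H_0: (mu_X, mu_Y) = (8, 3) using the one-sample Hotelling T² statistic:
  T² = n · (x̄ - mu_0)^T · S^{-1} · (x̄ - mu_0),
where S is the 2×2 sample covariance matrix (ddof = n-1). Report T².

Step 1 — sample mean vector:
  mean(X) = (9 + 2 + 7 + 6 + 7 + 6) / 6 = 37/6 = 6.1667
  mean(Y) = (8 + 2 + 2 + 3 + 2 + 8) / 6 = 25/6 = 4.1667
  x̄ = (6.1667, 4.1667),  deviation x̄ - mu_0 = (6.1667, 4.1667) - (8, 3) = (-1.8333, 1.1667).

Step 2 — sample covariance matrix, S[i,j] = (1/(n-1)) · Σ_k (x_{k,i} - mean_i) · (x_{k,j} - mean_j), divisor n-1 = 5:
  S[X,X] = ((2.8333)·(2.8333) + (-4.1667)·(-4.1667) + (0.8333)·(0.8333) + (-0.1667)·(-0.1667) + (0.8333)·(0.8333) + (-0.1667)·(-0.1667)) / 5 = 26.8333/5 = 5.3667
  S[X,Y] = ((2.8333)·(3.8333) + (-4.1667)·(-2.1667) + (0.8333)·(-2.1667) + (-0.1667)·(-1.1667) + (0.8333)·(-2.1667) + (-0.1667)·(3.8333)) / 5 = 15.8333/5 = 3.1667
  S[Y,Y] = ((3.8333)·(3.8333) + (-2.1667)·(-2.1667) + (-2.1667)·(-2.1667) + (-1.1667)·(-1.1667) + (-2.1667)·(-2.1667) + (3.8333)·(3.8333)) / 5 = 44.8333/5 = 8.9667
  S = [[5.3667, 3.1667],
 [3.1667, 8.9667]].

Step 3 — invert S. det(S) = 5.3667·8.9667 - (3.1667)² = 38.0933.
  S^{-1} = (1/det) · [[d, -b], [-b, a]] = [[0.2354, -0.0831],
 [-0.0831, 0.1409]].

Step 4 — quadratic form (x̄ - mu_0)^T · S^{-1} · (x̄ - mu_0):
  S^{-1} · (x̄ - mu_0) = (-0.5285, 0.3168),
  (x̄ - mu_0)^T · [...] = (-1.8333)·(-0.5285) + (1.1667)·(0.3168) = 1.3385.

Step 5 — scale by n: T² = 6 · 1.3385 = 8.0312.

T² ≈ 8.0312


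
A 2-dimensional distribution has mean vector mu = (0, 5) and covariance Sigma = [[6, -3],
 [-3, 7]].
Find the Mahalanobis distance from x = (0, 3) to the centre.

Step 1 — centre the observation: (x - mu) = (0, -2).

Step 2 — invert Sigma. det(Sigma) = 6·7 - (-3)² = 33.
  Sigma^{-1} = (1/det) · [[d, -b], [-b, a]] = [[0.2121, 0.0909],
 [0.0909, 0.1818]].

Step 3 — form the quadratic (x - mu)^T · Sigma^{-1} · (x - mu):
  Sigma^{-1} · (x - mu) = (-0.1818, -0.3636).
  (x - mu)^T · [Sigma^{-1} · (x - mu)] = (0)·(-0.1818) + (-2)·(-0.3636) = 0.7273.

Step 4 — take square root: d = √(0.7273) ≈ 0.8528.

d(x, mu) = √(0.7273) ≈ 0.8528


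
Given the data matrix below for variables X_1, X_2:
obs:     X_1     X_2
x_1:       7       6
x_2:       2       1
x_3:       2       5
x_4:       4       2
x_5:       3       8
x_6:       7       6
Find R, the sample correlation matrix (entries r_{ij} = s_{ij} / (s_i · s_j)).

Step 1 — column means:
  mean(X_1) = (7 + 2 + 2 + 4 + 3 + 7) / 6 = 25/6 = 4.1667
  mean(X_2) = (6 + 1 + 5 + 2 + 8 + 6) / 6 = 28/6 = 4.6667

Step 2 — sample variances and covariances s[i,j] = (1/(n-1)) · Σ_k (x_{k,i} - mean_i) · (x_{k,j} - mean_j), with n-1 = 5:
  s[X_1,X_1] = ((2.8333)·(2.8333) + (-2.1667)·(-2.1667) + (-2.1667)·(-2.1667) + (-0.1667)·(-0.1667) + (-1.1667)·(-1.1667) + (2.8333)·(2.8333)) / 5 = 26.8333/5 = 5.3667
  s[X_1,X_2] = ((2.8333)·(1.3333) + (-2.1667)·(-3.6667) + (-2.1667)·(0.3333) + (-0.1667)·(-2.6667) + (-1.1667)·(3.3333) + (2.8333)·(1.3333)) / 5 = 11.3333/5 = 2.2667
  s[X_2,X_2] = ((1.3333)·(1.3333) + (-3.6667)·(-3.6667) + (0.3333)·(0.3333) + (-2.6667)·(-2.6667) + (3.3333)·(3.3333) + (1.3333)·(1.3333)) / 5 = 35.3333/5 = 7.0667
  Sample standard deviations s_i = √(s[i,i]):
  s(X_1) = √(5.3667) = 2.3166
  s(X_2) = √(7.0667) = 2.6583

Step 3 — r_{ij} = s_{ij} / (s_i · s_j):
  r[X_1,X_1] = 1 (diagonal).
  r[X_1,X_2] = 2.2667 / (2.3166 · 2.6583) = 2.2667 / 6.1583 = 0.3681
  r[X_2,X_2] = 1 (diagonal).

R is symmetric with unit diagonal. Assembling:

R = [[1, 0.3681],
 [0.3681, 1]]


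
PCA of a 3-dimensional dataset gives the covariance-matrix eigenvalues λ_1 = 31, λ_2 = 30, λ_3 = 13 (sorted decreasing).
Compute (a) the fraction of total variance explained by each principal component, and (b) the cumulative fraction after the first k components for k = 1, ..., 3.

Step 1 — total variance = trace(Sigma) = Σ λ_i = 31 + 30 + 13 = 74.

Step 2 — fraction explained by component i = λ_i / Σ λ:
  PC1: 31/74 = 0.4189
  PC2: 30/74 = 0.4054
  PC3: 13/74 = 0.1757

Step 3 — cumulative fraction after k components = (λ_1 + ... + λ_k) / Σ λ:
  k = 1: 31/74 = 0.4189
  k = 2: (31 + 30)/74 = 61/74 = 0.8243
  k = 3: (31 + 30 + 13)/74 = 74/74 = 1

Summary (fraction, with percent):

explained: PC1 0.4189 (41.89%), PC2 0.4054 (40.54%), PC3 0.1757 (17.57%);  cumulative: 0.4189, 0.8243, 1


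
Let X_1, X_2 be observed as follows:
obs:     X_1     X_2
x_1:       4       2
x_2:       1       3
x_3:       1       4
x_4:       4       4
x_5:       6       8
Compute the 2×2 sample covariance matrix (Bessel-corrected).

Step 1 — column means:
  mean(X_1) = (4 + 1 + 1 + 4 + 6) / 5 = 16/5 = 3.2
  mean(X_2) = (2 + 3 + 4 + 4 + 8) / 5 = 21/5 = 4.2

Step 2 — sample covariance S[i,j] = (1/(n-1)) · Σ_k (x_{k,i} - mean_i) · (x_{k,j} - mean_j), with n-1 = 4.
  S[X_1,X_1] = ((0.8)·(0.8) + (-2.2)·(-2.2) + (-2.2)·(-2.2) + (0.8)·(0.8) + (2.8)·(2.8)) / 4 = 18.8/4 = 4.7
  S[X_1,X_2] = ((0.8)·(-2.2) + (-2.2)·(-1.2) + (-2.2)·(-0.2) + (0.8)·(-0.2) + (2.8)·(3.8)) / 4 = 11.8/4 = 2.95
  S[X_2,X_2] = ((-2.2)·(-2.2) + (-1.2)·(-1.2) + (-0.2)·(-0.2) + (-0.2)·(-0.2) + (3.8)·(3.8)) / 4 = 20.8/4 = 5.2

S is symmetric (S[j,i] = S[i,j]). Assembling:

S = [[4.7, 2.95],
 [2.95, 5.2]]


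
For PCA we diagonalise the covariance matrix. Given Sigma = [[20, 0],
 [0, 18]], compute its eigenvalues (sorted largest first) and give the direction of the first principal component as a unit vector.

Step 1 — characteristic polynomial of 2×2 Sigma:
  det(Sigma - λI) = λ² - trace · λ + det = 0.
  trace = 20 + 18 = 38, det = 20·18 - (0)² = 360.
Step 2 — discriminant:
  Δ = trace² - 4·det = 1444 - 1440 = 4.
Step 3 — eigenvalues:
  λ = (trace ± √Δ)/2 = (38 ± 2)/2,
  λ_1 = 20,  λ_2 = 18.

Step 4 — unit eigenvector for λ_1: Sigma is diagonal, so its eigenvectors are the coordinate axes. λ_1 = 20 is the diagonal entry on the first coordinate axis, hence
  v_1 = (1, 0) (||v_1|| = 1).

λ_1 = 20,  λ_2 = 18;  v_1 ≈ (1, 0)


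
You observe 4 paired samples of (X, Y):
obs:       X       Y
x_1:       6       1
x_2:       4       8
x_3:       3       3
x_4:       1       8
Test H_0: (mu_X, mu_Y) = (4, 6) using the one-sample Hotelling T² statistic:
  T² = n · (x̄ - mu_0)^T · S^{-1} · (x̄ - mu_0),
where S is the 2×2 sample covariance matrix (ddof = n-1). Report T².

Step 1 — sample mean vector:
  mean(X) = (6 + 4 + 3 + 1) / 4 = 14/4 = 3.5
  mean(Y) = (1 + 8 + 3 + 8) / 4 = 20/4 = 5
  x̄ = (3.5, 5),  deviation x̄ - mu_0 = (3.5, 5) - (4, 6) = (-0.5, -1).

Step 2 — sample covariance matrix, S[i,j] = (1/(n-1)) · Σ_k (x_{k,i} - mean_i) · (x_{k,j} - mean_j), divisor n-1 = 3:
  S[X,X] = ((2.5)·(2.5) + (0.5)·(0.5) + (-0.5)·(-0.5) + (-2.5)·(-2.5)) / 3 = 13/3 = 4.3333
  S[X,Y] = ((2.5)·(-4) + (0.5)·(3) + (-0.5)·(-2) + (-2.5)·(3)) / 3 = -15/3 = -5
  S[Y,Y] = ((-4)·(-4) + (3)·(3) + (-2)·(-2) + (3)·(3)) / 3 = 38/3 = 12.6667
  S = [[4.3333, -5],
 [-5, 12.6667]].

Step 3 — invert S. det(S) = 4.3333·12.6667 - (-5)² = 29.8889.
  S^{-1} = (1/det) · [[d, -b], [-b, a]] = [[0.4238, 0.1673],
 [0.1673, 0.145]].

Step 4 — quadratic form (x̄ - mu_0)^T · S^{-1} · (x̄ - mu_0):
  S^{-1} · (x̄ - mu_0) = (-0.3792, -0.2286),
  (x̄ - mu_0)^T · [...] = (-0.5)·(-0.3792) + (-1)·(-0.2286) = 0.4182.

Step 5 — scale by n: T² = 4 · 0.4182 = 1.6729.

T² ≈ 1.6729


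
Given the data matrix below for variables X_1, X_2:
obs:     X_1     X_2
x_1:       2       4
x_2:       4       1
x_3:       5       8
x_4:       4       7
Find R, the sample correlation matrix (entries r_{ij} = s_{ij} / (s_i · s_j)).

Step 1 — column means:
  mean(X_1) = (2 + 4 + 5 + 4) / 4 = 15/4 = 3.75
  mean(X_2) = (4 + 1 + 8 + 7) / 4 = 20/4 = 5

Step 2 — sample variances and covariances s[i,j] = (1/(n-1)) · Σ_k (x_{k,i} - mean_i) · (x_{k,j} - mean_j), with n-1 = 3:
  s[X_1,X_1] = ((-1.75)·(-1.75) + (0.25)·(0.25) + (1.25)·(1.25) + (0.25)·(0.25)) / 3 = 4.75/3 = 1.5833
  s[X_1,X_2] = ((-1.75)·(-1) + (0.25)·(-4) + (1.25)·(3) + (0.25)·(2)) / 3 = 5/3 = 1.6667
  s[X_2,X_2] = ((-1)·(-1) + (-4)·(-4) + (3)·(3) + (2)·(2)) / 3 = 30/3 = 10
  Sample standard deviations s_i = √(s[i,i]):
  s(X_1) = √(1.5833) = 1.2583
  s(X_2) = √(10) = 3.1623

Step 3 — r_{ij} = s_{ij} / (s_i · s_j):
  r[X_1,X_1] = 1 (diagonal).
  r[X_1,X_2] = 1.6667 / (1.2583 · 3.1623) = 1.6667 / 3.9791 = 0.4189
  r[X_2,X_2] = 1 (diagonal).

R is symmetric with unit diagonal. Assembling:

R = [[1, 0.4189],
 [0.4189, 1]]


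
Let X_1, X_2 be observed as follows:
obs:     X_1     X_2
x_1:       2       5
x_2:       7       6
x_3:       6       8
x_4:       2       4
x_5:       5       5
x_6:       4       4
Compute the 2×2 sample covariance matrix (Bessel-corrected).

Step 1 — column means:
  mean(X_1) = (2 + 7 + 6 + 2 + 5 + 4) / 6 = 26/6 = 4.3333
  mean(X_2) = (5 + 6 + 8 + 4 + 5 + 4) / 6 = 32/6 = 5.3333

Step 2 — sample covariance S[i,j] = (1/(n-1)) · Σ_k (x_{k,i} - mean_i) · (x_{k,j} - mean_j), with n-1 = 5.
  S[X_1,X_1] = ((-2.3333)·(-2.3333) + (2.6667)·(2.6667) + (1.6667)·(1.6667) + (-2.3333)·(-2.3333) + (0.6667)·(0.6667) + (-0.3333)·(-0.3333)) / 5 = 21.3333/5 = 4.2667
  S[X_1,X_2] = ((-2.3333)·(-0.3333) + (2.6667)·(0.6667) + (1.6667)·(2.6667) + (-2.3333)·(-1.3333) + (0.6667)·(-0.3333) + (-0.3333)·(-1.3333)) / 5 = 10.3333/5 = 2.0667
  S[X_2,X_2] = ((-0.3333)·(-0.3333) + (0.6667)·(0.6667) + (2.6667)·(2.6667) + (-1.3333)·(-1.3333) + (-0.3333)·(-0.3333) + (-1.3333)·(-1.3333)) / 5 = 11.3333/5 = 2.2667

S is symmetric (S[j,i] = S[i,j]). Assembling:

S = [[4.2667, 2.0667],
 [2.0667, 2.2667]]


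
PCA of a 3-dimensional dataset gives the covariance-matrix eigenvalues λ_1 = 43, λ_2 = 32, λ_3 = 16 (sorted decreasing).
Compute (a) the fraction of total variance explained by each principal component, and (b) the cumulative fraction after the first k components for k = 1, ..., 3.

Step 1 — total variance = trace(Sigma) = Σ λ_i = 43 + 32 + 16 = 91.

Step 2 — fraction explained by component i = λ_i / Σ λ:
  PC1: 43/91 = 0.4725
  PC2: 32/91 = 0.3516
  PC3: 16/91 = 0.1758

Step 3 — cumulative fraction after k components = (λ_1 + ... + λ_k) / Σ λ:
  k = 1: 43/91 = 0.4725
  k = 2: (43 + 32)/91 = 75/91 = 0.8242
  k = 3: (43 + 32 + 16)/91 = 91/91 = 1

Summary (fraction, with percent):

explained: PC1 0.4725 (47.25%), PC2 0.3516 (35.16%), PC3 0.1758 (17.58%);  cumulative: 0.4725, 0.8242, 1


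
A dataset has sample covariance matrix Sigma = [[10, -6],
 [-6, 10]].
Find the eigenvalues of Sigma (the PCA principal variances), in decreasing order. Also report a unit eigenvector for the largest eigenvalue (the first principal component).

Step 1 — characteristic polynomial of 2×2 Sigma:
  det(Sigma - λI) = λ² - trace · λ + det = 0.
  trace = 10 + 10 = 20, det = 10·10 - (-6)² = 64.
Step 2 — discriminant:
  Δ = trace² - 4·det = 400 - 256 = 144.
Step 3 — eigenvalues:
  λ = (trace ± √Δ)/2 = (20 ± 12)/2,
  λ_1 = 16,  λ_2 = 4.

Step 4 — unit eigenvector for λ_1: solve (Sigma - λ_1 I)v = 0. First row:
  (10 - 16)·v_x + (-6)·v_y = 0, i.e. (-6)·v_x + (-6)·v_y = 0,
  so v ∝ (b, λ_1 - a) = (-6, 6); multiply by -1 so the first entry is positive: u = (6, -6).
  ||u|| = √((6)² + (-6)²) = √(72) ≈ 8.4853,
  v_1 = u/||u|| ≈ (0.7071, -0.7071) (||v_1|| = 1).

λ_1 = 16,  λ_2 = 4;  v_1 ≈ (0.7071, -0.7071)


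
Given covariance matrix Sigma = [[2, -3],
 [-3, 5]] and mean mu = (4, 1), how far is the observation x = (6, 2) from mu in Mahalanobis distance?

Step 1 — centre the observation: (x - mu) = (2, 1).

Step 2 — invert Sigma. det(Sigma) = 2·5 - (-3)² = 1.
  Sigma^{-1} = (1/det) · [[d, -b], [-b, a]] = [[5, 3],
 [3, 2]].

Step 3 — form the quadratic (x - mu)^T · Sigma^{-1} · (x - mu):
  Sigma^{-1} · (x - mu) = (13, 8).
  (x - mu)^T · [Sigma^{-1} · (x - mu)] = (2)·(13) + (1)·(8) = 34.

Step 4 — take square root: d = √(34) ≈ 5.831.

d(x, mu) = √(34) ≈ 5.831


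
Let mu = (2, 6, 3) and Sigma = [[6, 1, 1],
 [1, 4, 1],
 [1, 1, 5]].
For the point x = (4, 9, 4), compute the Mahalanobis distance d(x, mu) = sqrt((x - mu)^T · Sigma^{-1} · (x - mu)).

Step 1 — centre the observation: (x - mu) = (2, 3, 1).

Step 2 — invert Sigma (cofactor / det for 3×3, or solve directly):
  Sigma^{-1} = [[0.1776, -0.0374, -0.028],
 [-0.0374, 0.271, -0.0467],
 [-0.028, -0.0467, 0.215]].

Step 3 — form the quadratic (x - mu)^T · Sigma^{-1} · (x - mu):
  Sigma^{-1} · (x - mu) = (0.215, 0.6916, 0.0187).
  (x - mu)^T · [Sigma^{-1} · (x - mu)] = (2)·(0.215) + (3)·(0.6916) + (1)·(0.0187) = 2.5234.

Step 4 — take square root: d = √(2.5234) ≈ 1.5885.

d(x, mu) = √(2.5234) ≈ 1.5885


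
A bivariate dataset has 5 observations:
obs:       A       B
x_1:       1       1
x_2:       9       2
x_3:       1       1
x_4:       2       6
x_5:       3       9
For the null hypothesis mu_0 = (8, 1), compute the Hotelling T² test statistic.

Step 1 — sample mean vector:
  mean(A) = (1 + 9 + 1 + 2 + 3) / 5 = 16/5 = 3.2
  mean(B) = (1 + 2 + 1 + 6 + 9) / 5 = 19/5 = 3.8
  x̄ = (3.2, 3.8),  deviation x̄ - mu_0 = (3.2, 3.8) - (8, 1) = (-4.8, 2.8).

Step 2 — sample covariance matrix, S[i,j] = (1/(n-1)) · Σ_k (x_{k,i} - mean_i) · (x_{k,j} - mean_j), divisor n-1 = 4:
  S[A,A] = ((-2.2)·(-2.2) + (5.8)·(5.8) + (-2.2)·(-2.2) + (-1.2)·(-1.2) + (-0.2)·(-0.2)) / 4 = 44.8/4 = 11.2
  S[A,B] = ((-2.2)·(-2.8) + (5.8)·(-1.8) + (-2.2)·(-2.8) + (-1.2)·(2.2) + (-0.2)·(5.2)) / 4 = -1.8/4 = -0.45
  S[B,B] = ((-2.8)·(-2.8) + (-1.8)·(-1.8) + (-2.8)·(-2.8) + (2.2)·(2.2) + (5.2)·(5.2)) / 4 = 50.8/4 = 12.7
  S = [[11.2, -0.45],
 [-0.45, 12.7]].

Step 3 — invert S. det(S) = 11.2·12.7 - (-0.45)² = 142.0375.
  S^{-1} = (1/det) · [[d, -b], [-b, a]] = [[0.0894, 0.0032],
 [0.0032, 0.0789]].

Step 4 — quadratic form (x̄ - mu_0)^T · S^{-1} · (x̄ - mu_0):
  S^{-1} · (x̄ - mu_0) = (-0.4203, 0.2056),
  (x̄ - mu_0)^T · [...] = (-4.8)·(-0.4203) + (2.8)·(0.2056) = 2.5931.

Step 5 — scale by n: T² = 5 · 2.5931 = 12.9656.

T² ≈ 12.9656


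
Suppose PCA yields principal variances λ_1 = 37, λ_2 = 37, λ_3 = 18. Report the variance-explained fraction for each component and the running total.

Step 1 — total variance = trace(Sigma) = Σ λ_i = 37 + 37 + 18 = 92.

Step 2 — fraction explained by component i = λ_i / Σ λ:
  PC1: 37/92 = 0.4022
  PC2: 37/92 = 0.4022
  PC3: 18/92 = 0.1957

Step 3 — cumulative fraction after k components = (λ_1 + ... + λ_k) / Σ λ:
  k = 1: 37/92 = 0.4022
  k = 2: (37 + 37)/92 = 74/92 = 0.8043
  k = 3: (37 + 37 + 18)/92 = 92/92 = 1

Summary (fraction, with percent):

explained: PC1 0.4022 (40.22%), PC2 0.4022 (40.22%), PC3 0.1957 (19.57%);  cumulative: 0.4022, 0.8043, 1


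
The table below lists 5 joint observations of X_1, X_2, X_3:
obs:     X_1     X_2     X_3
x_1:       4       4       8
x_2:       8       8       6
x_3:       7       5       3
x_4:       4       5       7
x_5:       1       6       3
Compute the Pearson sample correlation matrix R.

Step 1 — column means:
  mean(X_1) = (4 + 8 + 7 + 4 + 1) / 5 = 24/5 = 4.8
  mean(X_2) = (4 + 8 + 5 + 5 + 6) / 5 = 28/5 = 5.6
  mean(X_3) = (8 + 6 + 3 + 7 + 3) / 5 = 27/5 = 5.4

Step 2 — sample variances and covariances s[i,j] = (1/(n-1)) · Σ_k (x_{k,i} - mean_i) · (x_{k,j} - mean_j), with n-1 = 4:
  s[X_1,X_1] = ((-0.8)·(-0.8) + (3.2)·(3.2) + (2.2)·(2.2) + (-0.8)·(-0.8) + (-3.8)·(-3.8)) / 4 = 30.8/4 = 7.7
  s[X_1,X_2] = ((-0.8)·(-1.6) + (3.2)·(2.4) + (2.2)·(-0.6) + (-0.8)·(-0.6) + (-3.8)·(0.4)) / 4 = 6.6/4 = 1.65
  s[X_1,X_3] = ((-0.8)·(2.6) + (3.2)·(0.6) + (2.2)·(-2.4) + (-0.8)·(1.6) + (-3.8)·(-2.4)) / 4 = 2.4/4 = 0.6
  s[X_2,X_2] = ((-1.6)·(-1.6) + (2.4)·(2.4) + (-0.6)·(-0.6) + (-0.6)·(-0.6) + (0.4)·(0.4)) / 4 = 9.2/4 = 2.3
  s[X_2,X_3] = ((-1.6)·(2.6) + (2.4)·(0.6) + (-0.6)·(-2.4) + (-0.6)·(1.6) + (0.4)·(-2.4)) / 4 = -3.2/4 = -0.8
  s[X_3,X_3] = ((2.6)·(2.6) + (0.6)·(0.6) + (-2.4)·(-2.4) + (1.6)·(1.6) + (-2.4)·(-2.4)) / 4 = 21.2/4 = 5.3
  Sample standard deviations s_i = √(s[i,i]):
  s(X_1) = √(7.7) = 2.7749
  s(X_2) = √(2.3) = 1.5166
  s(X_3) = √(5.3) = 2.3022

Step 3 — r_{ij} = s_{ij} / (s_i · s_j):
  r[X_1,X_1] = 1 (diagonal).
  r[X_1,X_2] = 1.65 / (2.7749 · 1.5166) = 1.65 / 4.2083 = 0.3921
  r[X_1,X_3] = 0.6 / (2.7749 · 2.3022) = 0.6 / 6.3883 = 0.0939
  r[X_2,X_2] = 1 (diagonal).
  r[X_2,X_3] = -0.8 / (1.5166 · 2.3022) = -0.8 / 3.4914 = -0.2291
  r[X_3,X_3] = 1 (diagonal).

R is symmetric with unit diagonal. Assembling:

R = [[1, 0.3921, 0.0939],
 [0.3921, 1, -0.2291],
 [0.0939, -0.2291, 1]]


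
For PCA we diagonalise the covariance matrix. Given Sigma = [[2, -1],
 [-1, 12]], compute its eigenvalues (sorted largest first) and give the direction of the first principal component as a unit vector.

Step 1 — characteristic polynomial of 2×2 Sigma:
  det(Sigma - λI) = λ² - trace · λ + det = 0.
  trace = 2 + 12 = 14, det = 2·12 - (-1)² = 23.
Step 2 — discriminant:
  Δ = trace² - 4·det = 196 - 92 = 104.
Step 3 — eigenvalues:
  λ = (trace ± √Δ)/2 = (14 ± 10.198)/2,
  λ_1 = 12.099,  λ_2 = 1.901.

Step 4 — unit eigenvector for λ_1: solve (Sigma - λ_1 I)v = 0. First row:
  (2 - 12.099)·v_x + (-1)·v_y = 0, i.e. (-10.099)·v_x + (-1)·v_y = 0,
  so v ∝ (b, λ_1 - a) = (-1, 10.099); multiply by -1 so the first entry is positive: u = (1, -10.099).
  ||u|| = √((1)² + (-10.099)²) = √(102.9902) ≈ 10.1484,
  v_1 = u/||u|| ≈ (0.0985, -0.9951) (||v_1|| = 1).

λ_1 = 12.099,  λ_2 = 1.901;  v_1 ≈ (0.0985, -0.9951)


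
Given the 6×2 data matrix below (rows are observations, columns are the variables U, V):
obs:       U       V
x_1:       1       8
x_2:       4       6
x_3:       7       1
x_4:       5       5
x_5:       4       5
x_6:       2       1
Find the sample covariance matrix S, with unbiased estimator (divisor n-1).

Step 1 — column means:
  mean(U) = (1 + 4 + 7 + 5 + 4 + 2) / 6 = 23/6 = 3.8333
  mean(V) = (8 + 6 + 1 + 5 + 5 + 1) / 6 = 26/6 = 4.3333

Step 2 — sample covariance S[i,j] = (1/(n-1)) · Σ_k (x_{k,i} - mean_i) · (x_{k,j} - mean_j), with n-1 = 5.
  S[U,U] = ((-2.8333)·(-2.8333) + (0.1667)·(0.1667) + (3.1667)·(3.1667) + (1.1667)·(1.1667) + (0.1667)·(0.1667) + (-1.8333)·(-1.8333)) / 5 = 22.8333/5 = 4.5667
  S[U,V] = ((-2.8333)·(3.6667) + (0.1667)·(1.6667) + (3.1667)·(-3.3333) + (1.1667)·(0.6667) + (0.1667)·(0.6667) + (-1.8333)·(-3.3333)) / 5 = -13.6667/5 = -2.7333
  S[V,V] = ((3.6667)·(3.6667) + (1.6667)·(1.6667) + (-3.3333)·(-3.3333) + (0.6667)·(0.6667) + (0.6667)·(0.6667) + (-3.3333)·(-3.3333)) / 5 = 39.3333/5 = 7.8667

S is symmetric (S[j,i] = S[i,j]). Assembling:

S = [[4.5667, -2.7333],
 [-2.7333, 7.8667]]


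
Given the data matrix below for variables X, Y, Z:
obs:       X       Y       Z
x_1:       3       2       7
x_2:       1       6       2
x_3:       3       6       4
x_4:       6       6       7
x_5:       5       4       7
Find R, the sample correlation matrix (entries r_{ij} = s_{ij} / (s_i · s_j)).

Step 1 — column means:
  mean(X) = (3 + 1 + 3 + 6 + 5) / 5 = 18/5 = 3.6
  mean(Y) = (2 + 6 + 6 + 6 + 4) / 5 = 24/5 = 4.8
  mean(Z) = (7 + 2 + 4 + 7 + 7) / 5 = 27/5 = 5.4

Step 2 — sample variances and covariances s[i,j] = (1/(n-1)) · Σ_k (x_{k,i} - mean_i) · (x_{k,j} - mean_j), with n-1 = 4:
  s[X,X] = ((-0.6)·(-0.6) + (-2.6)·(-2.6) + (-0.6)·(-0.6) + (2.4)·(2.4) + (1.4)·(1.4)) / 4 = 15.2/4 = 3.8
  s[X,Y] = ((-0.6)·(-2.8) + (-2.6)·(1.2) + (-0.6)·(1.2) + (2.4)·(1.2) + (1.4)·(-0.8)) / 4 = -0.4/4 = -0.1
  s[X,Z] = ((-0.6)·(1.6) + (-2.6)·(-3.4) + (-0.6)·(-1.4) + (2.4)·(1.6) + (1.4)·(1.6)) / 4 = 14.8/4 = 3.7
  s[Y,Y] = ((-2.8)·(-2.8) + (1.2)·(1.2) + (1.2)·(1.2) + (1.2)·(1.2) + (-0.8)·(-0.8)) / 4 = 12.8/4 = 3.2
  s[Y,Z] = ((-2.8)·(1.6) + (1.2)·(-3.4) + (1.2)·(-1.4) + (1.2)·(1.6) + (-0.8)·(1.6)) / 4 = -9.6/4 = -2.4
  s[Z,Z] = ((1.6)·(1.6) + (-3.4)·(-3.4) + (-1.4)·(-1.4) + (1.6)·(1.6) + (1.6)·(1.6)) / 4 = 21.2/4 = 5.3
  Sample standard deviations s_i = √(s[i,i]):
  s(X) = √(3.8) = 1.9494
  s(Y) = √(3.2) = 1.7889
  s(Z) = √(5.3) = 2.3022

Step 3 — r_{ij} = s_{ij} / (s_i · s_j):
  r[X,X] = 1 (diagonal).
  r[X,Y] = -0.1 / (1.9494 · 1.7889) = -0.1 / 3.4871 = -0.0287
  r[X,Z] = 3.7 / (1.9494 · 2.3022) = 3.7 / 4.4878 = 0.8245
  r[Y,Y] = 1 (diagonal).
  r[Y,Z] = -2.4 / (1.7889 · 2.3022) = -2.4 / 4.1183 = -0.5828
  r[Z,Z] = 1 (diagonal).

R is symmetric with unit diagonal. Assembling:

R = [[1, -0.0287, 0.8245],
 [-0.0287, 1, -0.5828],
 [0.8245, -0.5828, 1]]


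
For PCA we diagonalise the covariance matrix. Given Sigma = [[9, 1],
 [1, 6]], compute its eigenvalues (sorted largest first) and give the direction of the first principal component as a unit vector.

Step 1 — characteristic polynomial of 2×2 Sigma:
  det(Sigma - λI) = λ² - trace · λ + det = 0.
  trace = 9 + 6 = 15, det = 9·6 - (1)² = 53.
Step 2 — discriminant:
  Δ = trace² - 4·det = 225 - 212 = 13.
Step 3 — eigenvalues:
  λ = (trace ± √Δ)/2 = (15 ± 3.6056)/2,
  λ_1 = 9.3028,  λ_2 = 5.6972.

Step 4 — unit eigenvector for λ_1: solve (Sigma - λ_1 I)v = 0. First row:
  (9 - 9.3028)·v_x + (1)·v_y = 0, i.e. (-0.3028)·v_x + (1)·v_y = 0,
  so v ∝ (b, λ_1 - a) = (1, 0.3028) = u.
  ||u|| = √((1)² + (0.3028)²) = √(1.0917) ≈ 1.0448,
  v_1 = u/||u|| ≈ (0.9571, 0.2898) (||v_1|| = 1).

λ_1 = 9.3028,  λ_2 = 5.6972;  v_1 ≈ (0.9571, 0.2898)


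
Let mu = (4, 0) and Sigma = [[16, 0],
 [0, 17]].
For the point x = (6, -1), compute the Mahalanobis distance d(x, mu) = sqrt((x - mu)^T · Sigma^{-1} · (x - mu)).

Step 1 — centre the observation: (x - mu) = (2, -1).

Step 2 — invert Sigma. det(Sigma) = 16·17 - (0)² = 272.
  Sigma^{-1} = (1/det) · [[d, -b], [-b, a]] = [[0.0625, 0],
 [0, 0.0588]].

Step 3 — form the quadratic (x - mu)^T · Sigma^{-1} · (x - mu):
  Sigma^{-1} · (x - mu) = (0.125, -0.0588).
  (x - mu)^T · [Sigma^{-1} · (x - mu)] = (2)·(0.125) + (-1)·(-0.0588) = 0.3088.

Step 4 — take square root: d = √(0.3088) ≈ 0.5557.

d(x, mu) = √(0.3088) ≈ 0.5557


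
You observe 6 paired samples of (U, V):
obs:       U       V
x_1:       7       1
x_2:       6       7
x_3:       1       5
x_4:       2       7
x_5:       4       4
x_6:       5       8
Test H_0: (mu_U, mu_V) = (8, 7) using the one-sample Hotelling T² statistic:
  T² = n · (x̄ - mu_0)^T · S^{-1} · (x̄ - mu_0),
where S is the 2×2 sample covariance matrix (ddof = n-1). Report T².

Step 1 — sample mean vector:
  mean(U) = (7 + 6 + 1 + 2 + 4 + 5) / 6 = 25/6 = 4.1667
  mean(V) = (1 + 7 + 5 + 7 + 4 + 8) / 6 = 32/6 = 5.3333
  x̄ = (4.1667, 5.3333),  deviation x̄ - mu_0 = (4.1667, 5.3333) - (8, 7) = (-3.8333, -1.6667).

Step 2 — sample covariance matrix, S[i,j] = (1/(n-1)) · Σ_k (x_{k,i} - mean_i) · (x_{k,j} - mean_j), divisor n-1 = 5:
  S[U,U] = ((2.8333)·(2.8333) + (1.8333)·(1.8333) + (-3.1667)·(-3.1667) + (-2.1667)·(-2.1667) + (-0.1667)·(-0.1667) + (0.8333)·(0.8333)) / 5 = 26.8333/5 = 5.3667
  S[U,V] = ((2.8333)·(-4.3333) + (1.8333)·(1.6667) + (-3.1667)·(-0.3333) + (-2.1667)·(1.6667) + (-0.1667)·(-1.3333) + (0.8333)·(2.6667)) / 5 = -9.3333/5 = -1.8667
  S[V,V] = ((-4.3333)·(-4.3333) + (1.6667)·(1.6667) + (-0.3333)·(-0.3333) + (1.6667)·(1.6667) + (-1.3333)·(-1.3333) + (2.6667)·(2.6667)) / 5 = 33.3333/5 = 6.6667
  S = [[5.3667, -1.8667],
 [-1.8667, 6.6667]].

Step 3 — invert S. det(S) = 5.3667·6.6667 - (-1.8667)² = 32.2933.
  S^{-1} = (1/det) · [[d, -b], [-b, a]] = [[0.2064, 0.0578],
 [0.0578, 0.1662]].

Step 4 — quadratic form (x̄ - mu_0)^T · S^{-1} · (x̄ - mu_0):
  S^{-1} · (x̄ - mu_0) = (-0.8877, -0.4986),
  (x̄ - mu_0)^T · [...] = (-3.8333)·(-0.8877) + (-1.6667)·(-0.4986) = 4.2338.

Step 5 — scale by n: T² = 6 · 4.2338 = 25.4026.

T² ≈ 25.4026


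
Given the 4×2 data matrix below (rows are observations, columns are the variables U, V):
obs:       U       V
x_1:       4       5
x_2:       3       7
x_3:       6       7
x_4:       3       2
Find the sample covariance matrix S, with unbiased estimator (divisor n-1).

Step 1 — column means:
  mean(U) = (4 + 3 + 6 + 3) / 4 = 16/4 = 4
  mean(V) = (5 + 7 + 7 + 2) / 4 = 21/4 = 5.25

Step 2 — sample covariance S[i,j] = (1/(n-1)) · Σ_k (x_{k,i} - mean_i) · (x_{k,j} - mean_j), with n-1 = 3.
  S[U,U] = ((0)·(0) + (-1)·(-1) + (2)·(2) + (-1)·(-1)) / 3 = 6/3 = 2
  S[U,V] = ((0)·(-0.25) + (-1)·(1.75) + (2)·(1.75) + (-1)·(-3.25)) / 3 = 5/3 = 1.6667
  S[V,V] = ((-0.25)·(-0.25) + (1.75)·(1.75) + (1.75)·(1.75) + (-3.25)·(-3.25)) / 3 = 16.75/3 = 5.5833

S is symmetric (S[j,i] = S[i,j]). Assembling:

S = [[2, 1.6667],
 [1.6667, 5.5833]]


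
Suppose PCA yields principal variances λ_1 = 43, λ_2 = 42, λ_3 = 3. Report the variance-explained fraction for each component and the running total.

Step 1 — total variance = trace(Sigma) = Σ λ_i = 43 + 42 + 3 = 88.

Step 2 — fraction explained by component i = λ_i / Σ λ:
  PC1: 43/88 = 0.4886
  PC2: 42/88 = 0.4773
  PC3: 3/88 = 0.0341

Step 3 — cumulative fraction after k components = (λ_1 + ... + λ_k) / Σ λ:
  k = 1: 43/88 = 0.4886
  k = 2: (43 + 42)/88 = 85/88 = 0.9659
  k = 3: (43 + 42 + 3)/88 = 88/88 = 1

Summary (fraction, with percent):

explained: PC1 0.4886 (48.86%), PC2 0.4773 (47.73%), PC3 0.0341 (3.41%);  cumulative: 0.4886, 0.9659, 1


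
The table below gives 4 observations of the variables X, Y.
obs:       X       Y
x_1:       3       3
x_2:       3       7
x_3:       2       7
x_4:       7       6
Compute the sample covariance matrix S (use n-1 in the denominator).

Step 1 — column means:
  mean(X) = (3 + 3 + 2 + 7) / 4 = 15/4 = 3.75
  mean(Y) = (3 + 7 + 7 + 6) / 4 = 23/4 = 5.75

Step 2 — sample covariance S[i,j] = (1/(n-1)) · Σ_k (x_{k,i} - mean_i) · (x_{k,j} - mean_j), with n-1 = 3.
  S[X,X] = ((-0.75)·(-0.75) + (-0.75)·(-0.75) + (-1.75)·(-1.75) + (3.25)·(3.25)) / 3 = 14.75/3 = 4.9167
  S[X,Y] = ((-0.75)·(-2.75) + (-0.75)·(1.25) + (-1.75)·(1.25) + (3.25)·(0.25)) / 3 = -0.25/3 = -0.0833
  S[Y,Y] = ((-2.75)·(-2.75) + (1.25)·(1.25) + (1.25)·(1.25) + (0.25)·(0.25)) / 3 = 10.75/3 = 3.5833

S is symmetric (S[j,i] = S[i,j]). Assembling:

S = [[4.9167, -0.0833],
 [-0.0833, 3.5833]]


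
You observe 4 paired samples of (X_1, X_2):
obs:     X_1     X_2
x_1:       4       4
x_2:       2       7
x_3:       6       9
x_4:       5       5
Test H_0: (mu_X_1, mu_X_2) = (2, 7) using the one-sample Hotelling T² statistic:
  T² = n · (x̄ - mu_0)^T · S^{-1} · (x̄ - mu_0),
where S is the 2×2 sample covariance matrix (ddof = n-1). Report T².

Step 1 — sample mean vector:
  mean(X_1) = (4 + 2 + 6 + 5) / 4 = 17/4 = 4.25
  mean(X_2) = (4 + 7 + 9 + 5) / 4 = 25/4 = 6.25
  x̄ = (4.25, 6.25),  deviation x̄ - mu_0 = (4.25, 6.25) - (2, 7) = (2.25, -0.75).

Step 2 — sample covariance matrix, S[i,j] = (1/(n-1)) · Σ_k (x_{k,i} - mean_i) · (x_{k,j} - mean_j), divisor n-1 = 3:
  S[X_1,X_1] = ((-0.25)·(-0.25) + (-2.25)·(-2.25) + (1.75)·(1.75) + (0.75)·(0.75)) / 3 = 8.75/3 = 2.9167
  S[X_1,X_2] = ((-0.25)·(-2.25) + (-2.25)·(0.75) + (1.75)·(2.75) + (0.75)·(-1.25)) / 3 = 2.75/3 = 0.9167
  S[X_2,X_2] = ((-2.25)·(-2.25) + (0.75)·(0.75) + (2.75)·(2.75) + (-1.25)·(-1.25)) / 3 = 14.75/3 = 4.9167
  S = [[2.9167, 0.9167],
 [0.9167, 4.9167]].

Step 3 — invert S. det(S) = 2.9167·4.9167 - (0.9167)² = 13.5.
  S^{-1} = (1/det) · [[d, -b], [-b, a]] = [[0.3642, -0.0679],
 [-0.0679, 0.216]].

Step 4 — quadratic form (x̄ - mu_0)^T · S^{-1} · (x̄ - mu_0):
  S^{-1} · (x̄ - mu_0) = (0.8704, -0.3148),
  (x̄ - mu_0)^T · [...] = (2.25)·(0.8704) + (-0.75)·(-0.3148) = 2.1944.

Step 5 — scale by n: T² = 4 · 2.1944 = 8.7778.

T² ≈ 8.7778


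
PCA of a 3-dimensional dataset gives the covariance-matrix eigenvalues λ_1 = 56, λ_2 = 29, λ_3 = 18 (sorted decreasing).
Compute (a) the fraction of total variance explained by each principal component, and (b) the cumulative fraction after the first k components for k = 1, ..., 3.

Step 1 — total variance = trace(Sigma) = Σ λ_i = 56 + 29 + 18 = 103.

Step 2 — fraction explained by component i = λ_i / Σ λ:
  PC1: 56/103 = 0.5437
  PC2: 29/103 = 0.2816
  PC3: 18/103 = 0.1748

Step 3 — cumulative fraction after k components = (λ_1 + ... + λ_k) / Σ λ:
  k = 1: 56/103 = 0.5437
  k = 2: (56 + 29)/103 = 85/103 = 0.8252
  k = 3: (56 + 29 + 18)/103 = 103/103 = 1

Summary (fraction, with percent):

explained: PC1 0.5437 (54.37%), PC2 0.2816 (28.16%), PC3 0.1748 (17.48%);  cumulative: 0.5437, 0.8252, 1


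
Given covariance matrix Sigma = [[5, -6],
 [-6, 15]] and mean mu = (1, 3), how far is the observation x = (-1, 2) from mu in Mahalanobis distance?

Step 1 — centre the observation: (x - mu) = (-2, -1).

Step 2 — invert Sigma. det(Sigma) = 5·15 - (-6)² = 39.
  Sigma^{-1} = (1/det) · [[d, -b], [-b, a]] = [[0.3846, 0.1538],
 [0.1538, 0.1282]].

Step 3 — form the quadratic (x - mu)^T · Sigma^{-1} · (x - mu):
  Sigma^{-1} · (x - mu) = (-0.9231, -0.4359).
  (x - mu)^T · [Sigma^{-1} · (x - mu)] = (-2)·(-0.9231) + (-1)·(-0.4359) = 2.2821.

Step 4 — take square root: d = √(2.2821) ≈ 1.5106.

d(x, mu) = √(2.2821) ≈ 1.5106


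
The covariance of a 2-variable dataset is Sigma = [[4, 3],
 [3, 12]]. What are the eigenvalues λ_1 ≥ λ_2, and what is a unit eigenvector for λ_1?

Step 1 — characteristic polynomial of 2×2 Sigma:
  det(Sigma - λI) = λ² - trace · λ + det = 0.
  trace = 4 + 12 = 16, det = 4·12 - (3)² = 39.
Step 2 — discriminant:
  Δ = trace² - 4·det = 256 - 156 = 100.
Step 3 — eigenvalues:
  λ = (trace ± √Δ)/2 = (16 ± 10)/2,
  λ_1 = 13,  λ_2 = 3.

Step 4 — unit eigenvector for λ_1: solve (Sigma - λ_1 I)v = 0. First row:
  (4 - 13)·v_x + (3)·v_y = 0, i.e. (-9)·v_x + (3)·v_y = 0,
  so v ∝ (b, λ_1 - a) = (3, 9) = u.
  ||u|| = √((3)² + (9)²) = √(90) ≈ 9.4868,
  v_1 = u/||u|| ≈ (0.3162, 0.9487) (||v_1|| = 1).

λ_1 = 13,  λ_2 = 3;  v_1 ≈ (0.3162, 0.9487)
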